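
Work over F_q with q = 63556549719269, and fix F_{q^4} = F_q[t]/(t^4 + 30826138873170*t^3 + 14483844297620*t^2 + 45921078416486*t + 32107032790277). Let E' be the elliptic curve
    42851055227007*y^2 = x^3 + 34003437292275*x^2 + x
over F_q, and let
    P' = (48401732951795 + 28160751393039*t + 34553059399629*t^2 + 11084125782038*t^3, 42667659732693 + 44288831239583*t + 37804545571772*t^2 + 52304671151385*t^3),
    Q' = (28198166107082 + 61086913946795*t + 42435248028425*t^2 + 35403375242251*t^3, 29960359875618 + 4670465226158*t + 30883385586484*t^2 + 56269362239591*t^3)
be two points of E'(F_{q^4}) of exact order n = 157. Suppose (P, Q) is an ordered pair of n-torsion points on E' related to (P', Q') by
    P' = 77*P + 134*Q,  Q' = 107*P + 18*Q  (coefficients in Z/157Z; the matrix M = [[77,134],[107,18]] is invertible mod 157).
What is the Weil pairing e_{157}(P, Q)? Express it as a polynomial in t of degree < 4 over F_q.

The 157-Weil pairing on E[157] over F_{63556549719269} is alternating-bilinear: e_{157}(P',Q') = e_{157}(P,Q)^det(M).
det(M) mod 157 = 79; its inverse in (Z/157)^* is 2 (check: 79*2 mod 157 = 1).
Undo Montgomery via alpha=18839068031509, beta=27667650367397: (a',b')=(48723715762664,19980286731875) over F_{63556549719269}.
Run Miller on y^2=x^3+48723715762664*x+19980286731875 over F_{63556549719269}: ladder 10011101 (8 bits); e = f_P(D_Q)/f_Q(D_P).
e_{157}(P',Q') = 34893665165348 + 11817526575673*t + 38958085388671*t^2 + 51214427465625*t^3.
Hence e(P,Q) = 53599534154067 + 51562321202791*t + 384534499318*t^2 + 50582827473064*t^3 in F_{63556549719269^4}^*.

53599534154067 + 51562321202791*t + 384534499318*t^2 + 50582827473064*t^3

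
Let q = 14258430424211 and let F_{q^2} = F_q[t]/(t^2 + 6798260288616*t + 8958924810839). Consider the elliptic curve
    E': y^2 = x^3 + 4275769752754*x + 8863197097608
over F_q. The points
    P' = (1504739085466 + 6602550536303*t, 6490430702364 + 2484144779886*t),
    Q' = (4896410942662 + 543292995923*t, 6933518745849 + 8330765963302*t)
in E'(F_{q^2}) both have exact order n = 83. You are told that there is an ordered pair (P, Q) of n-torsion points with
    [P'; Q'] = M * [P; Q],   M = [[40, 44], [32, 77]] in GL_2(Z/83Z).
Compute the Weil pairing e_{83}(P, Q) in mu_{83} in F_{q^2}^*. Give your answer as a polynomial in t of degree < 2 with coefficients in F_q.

5544825810135 + 1837998811823*t

Since e_{83}(P,P)=e_{83}(Q,Q)=1 and e_{83}(Q,P)=e_{83}(P,Q)^{-1}, expanding e_{83}(40*P + 44*Q,32*P + 77*Q) leaves e(P,Q)^det(M).
40*77 - 44*32 = 1672; reduced mod 83: det = 12, inverse 7.
Miller loop for e_{83} over F_{14258430424211^2}: bits of 83 = 1010011; 6 double steps + 3 add steps, l/v at each.
Result: e(P',Q') = 11163281320422 + 6472318817990*t.
e_{83}(P,Q) = (11163281320422 + 6472318817990*t)^{7} = 5544825810135 + 1837998811823*t.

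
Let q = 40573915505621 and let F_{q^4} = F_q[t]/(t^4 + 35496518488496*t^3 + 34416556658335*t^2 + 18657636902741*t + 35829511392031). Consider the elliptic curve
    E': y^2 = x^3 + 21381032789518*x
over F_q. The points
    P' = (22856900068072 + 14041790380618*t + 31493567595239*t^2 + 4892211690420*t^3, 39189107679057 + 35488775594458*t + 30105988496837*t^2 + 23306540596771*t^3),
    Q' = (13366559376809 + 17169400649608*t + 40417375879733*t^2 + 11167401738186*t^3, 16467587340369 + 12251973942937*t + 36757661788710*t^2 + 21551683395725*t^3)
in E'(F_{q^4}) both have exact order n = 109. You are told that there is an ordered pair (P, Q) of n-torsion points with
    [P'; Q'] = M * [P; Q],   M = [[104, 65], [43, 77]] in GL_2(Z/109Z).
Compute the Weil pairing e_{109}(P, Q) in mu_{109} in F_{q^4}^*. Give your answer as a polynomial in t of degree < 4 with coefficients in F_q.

The 109-Weil pairing on E[109] over F_{40573915505621} is alternating-bilinear: e_{109}(P',Q') = e_{109}(P,Q)^det(M).
104*77 - 65*43 = 5213; reduced mod 109: det = 90, inverse 86.
n = 109 = (1101101)_2 (7 bits, wt 5); accumulate f_{109,P'}(Q'+S)/f_{109,P'}(S) along the 6-step ladder.
Miller gives e_{109}(P',Q') = 14131086109343 + 2290175857593*t + 30592033101097*t^2 + 1893884755871*t^3 in F_{40573915505621^4}.
Hence e(P,Q) = 17851906738743 + 27285968648365*t + 32503602818960*t^2 + 12505240473487*t^3 in F_{40573915505621^4}^*.

17851906738743 + 27285968648365*t + 32503602818960*t^2 + 12505240473487*t^3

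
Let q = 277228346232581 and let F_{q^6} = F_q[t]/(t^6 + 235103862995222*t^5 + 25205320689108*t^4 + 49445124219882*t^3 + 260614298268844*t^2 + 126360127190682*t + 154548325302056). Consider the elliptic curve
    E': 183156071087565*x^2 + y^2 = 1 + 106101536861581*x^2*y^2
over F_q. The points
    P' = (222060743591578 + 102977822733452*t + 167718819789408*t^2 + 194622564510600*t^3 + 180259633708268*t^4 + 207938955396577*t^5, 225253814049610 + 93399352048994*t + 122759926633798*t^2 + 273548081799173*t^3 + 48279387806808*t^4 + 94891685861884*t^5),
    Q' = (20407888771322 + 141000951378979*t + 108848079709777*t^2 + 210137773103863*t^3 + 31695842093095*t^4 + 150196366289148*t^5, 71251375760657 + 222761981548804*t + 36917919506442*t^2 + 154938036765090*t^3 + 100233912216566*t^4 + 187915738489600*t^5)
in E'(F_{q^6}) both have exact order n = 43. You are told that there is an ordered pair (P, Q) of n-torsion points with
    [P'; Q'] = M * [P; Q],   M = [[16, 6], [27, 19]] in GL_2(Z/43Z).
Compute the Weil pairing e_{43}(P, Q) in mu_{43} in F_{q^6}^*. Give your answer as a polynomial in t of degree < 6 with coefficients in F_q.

Under M = [[16,6],[27,19]] in GL_2(Z/43), e_{43}(P',Q') = e_{43}(P,Q)^(16*19-6*27 mod 43).
16*19 - 6*27 = 142; reduced mod 43: det = 13, inverse 10.
Edwards->Montgomery: u=(1+y)/(1-y), v=u/x -> 248481756491339v^2=u^3+268801210511208u^2+u; then x_W=19263633556496u+233028498813245: y^2=x^3+164067221007785*x+63283364371852.
6-bit Miller (101011) on E'/F_{277228346232581} with a'=164067221007785, b'=63283364371852: accumulate tangent/chord ratios at Q'+S and P'+S'.
The quotient is 152565890117597 + 104978455283634*t + 90039557662237*t^2 + 106666022739689*t^3 + 67115034862004*t^4 + 74852745687227*t^5.
Thus e_{43}(P,Q) = 77829104975903 + 29666413089578*t + 152109239920607*t^2 + 205389487332547*t^3 + 141681343825396*t^4 + 149067578796948*t^5.

77829104975903 + 29666413089578*t + 152109239920607*t^2 + 205389487332547*t^3 + 141681343825396*t^4 + 149067578796948*t^5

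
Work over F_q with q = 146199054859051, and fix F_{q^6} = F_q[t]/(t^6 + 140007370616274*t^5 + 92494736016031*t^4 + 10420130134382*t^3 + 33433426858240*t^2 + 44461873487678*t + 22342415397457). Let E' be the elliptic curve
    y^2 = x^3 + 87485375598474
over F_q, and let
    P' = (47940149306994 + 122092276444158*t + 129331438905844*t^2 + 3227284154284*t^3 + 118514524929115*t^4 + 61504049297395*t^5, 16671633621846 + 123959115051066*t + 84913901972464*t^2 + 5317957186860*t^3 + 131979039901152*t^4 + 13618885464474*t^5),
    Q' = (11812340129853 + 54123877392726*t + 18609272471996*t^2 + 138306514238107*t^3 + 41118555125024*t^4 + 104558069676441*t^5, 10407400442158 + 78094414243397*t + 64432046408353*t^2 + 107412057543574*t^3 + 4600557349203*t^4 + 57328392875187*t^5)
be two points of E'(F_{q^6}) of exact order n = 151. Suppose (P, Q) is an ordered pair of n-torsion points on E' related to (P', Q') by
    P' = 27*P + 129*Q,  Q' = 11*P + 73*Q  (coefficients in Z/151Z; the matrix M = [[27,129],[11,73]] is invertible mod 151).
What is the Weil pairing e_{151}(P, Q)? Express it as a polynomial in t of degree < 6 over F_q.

Alternating bilinearity on E[151] (values in mu_{151} in F_{146199054859051^6}) gives e(P',Q') = e(P,Q)^det(M).
det M = 27*73 - 129*11 = 552 = 99 (mod 151); 99^{-1} = 90 (mod 151).
Run Miller on y^2=x^3+87485375598474 over F_{146199054859051}: ladder 10010111 (8 bits); e = f_P(D_Q)/f_Q(D_P).
So e_{151}(P',Q') = 77003983529120 + 3713191687782*t + 23398337790894*t^2 + 77117577741648*t^3 + 126280540213041*t^4 + 123282548818216*t^5.
Finally e_{151}(P,Q) = 48513407567370 + 51876307337459*t + 32283646883034*t^2 + 70258623887103*t^3 + 53101788700470*t^4 + 139230240599018*t^5.

48513407567370 + 51876307337459*t + 32283646883034*t^2 + 70258623887103*t^3 + 53101788700470*t^4 + 139230240599018*t^5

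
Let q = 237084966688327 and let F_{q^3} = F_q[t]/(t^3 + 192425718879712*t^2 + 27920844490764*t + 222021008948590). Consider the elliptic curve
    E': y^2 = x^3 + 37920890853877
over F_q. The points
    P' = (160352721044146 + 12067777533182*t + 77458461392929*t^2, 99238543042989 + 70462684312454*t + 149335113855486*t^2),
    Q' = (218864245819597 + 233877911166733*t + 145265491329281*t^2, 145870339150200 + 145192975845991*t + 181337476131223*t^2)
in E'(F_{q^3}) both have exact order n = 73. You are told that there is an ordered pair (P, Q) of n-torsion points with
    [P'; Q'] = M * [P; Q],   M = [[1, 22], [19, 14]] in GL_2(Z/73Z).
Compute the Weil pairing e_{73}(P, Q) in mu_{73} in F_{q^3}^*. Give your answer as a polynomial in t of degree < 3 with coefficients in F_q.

Alternating bilinearity on E[73] (values in mu_{73} in F_{237084966688327^3}) gives e(P',Q') = e(P,Q)^det(M).
det M = 1*14 - 22*19 = -404 = 34 (mod 73); 34^{-1} = 58 (mod 73).
n = 73 = (1001001)_2 (7 bits, wt 3); accumulate f_{73,P'}(Q'+S)/f_{73,P'}(S) along the 6-step ladder.
e_{73}(P',Q') = 53642290518476 + 20243174818832*t + 90699883751055*t^2.
e_{73}(P,Q) = (53642290518476 + 20243174818832*t + 90699883751055*t^2)^{58} = 210183238629590 + 192397533863472*t + 83391441919747*t^2.

210183238629590 + 192397533863472*t + 83391441919747*t^2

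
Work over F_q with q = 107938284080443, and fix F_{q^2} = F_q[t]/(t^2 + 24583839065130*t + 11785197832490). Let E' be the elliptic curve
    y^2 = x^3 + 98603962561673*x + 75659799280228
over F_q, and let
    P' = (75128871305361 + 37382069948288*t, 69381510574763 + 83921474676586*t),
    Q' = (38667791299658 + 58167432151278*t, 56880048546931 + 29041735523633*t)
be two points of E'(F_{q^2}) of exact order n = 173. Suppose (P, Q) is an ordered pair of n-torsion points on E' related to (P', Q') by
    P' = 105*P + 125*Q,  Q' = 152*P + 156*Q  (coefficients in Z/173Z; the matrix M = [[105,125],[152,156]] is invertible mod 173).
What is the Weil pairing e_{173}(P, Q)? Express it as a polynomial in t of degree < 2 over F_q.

e_{173} is bilinear + alternating on E[173], so e_{173}(105*P + 125*Q, 152*P + 156*Q) = e_{173}(P,Q)^(105*156-125*152).
105*156 - 125*152 = -2620; reduced mod 173: det = 148, inverse 83.
8-bit Miller (10101101) on E'/F_{107938284080443} with a'=98603962561673, b'=75659799280228: accumulate tangent/chord ratios at Q'+S and P'+S'.
So e_{173}(P',Q') = 50251383229308 + 106331975482183*t.
Thus e_{173}(P,Q) = 483529376251 + 47325929521151*t.

483529376251 + 47325929521151*t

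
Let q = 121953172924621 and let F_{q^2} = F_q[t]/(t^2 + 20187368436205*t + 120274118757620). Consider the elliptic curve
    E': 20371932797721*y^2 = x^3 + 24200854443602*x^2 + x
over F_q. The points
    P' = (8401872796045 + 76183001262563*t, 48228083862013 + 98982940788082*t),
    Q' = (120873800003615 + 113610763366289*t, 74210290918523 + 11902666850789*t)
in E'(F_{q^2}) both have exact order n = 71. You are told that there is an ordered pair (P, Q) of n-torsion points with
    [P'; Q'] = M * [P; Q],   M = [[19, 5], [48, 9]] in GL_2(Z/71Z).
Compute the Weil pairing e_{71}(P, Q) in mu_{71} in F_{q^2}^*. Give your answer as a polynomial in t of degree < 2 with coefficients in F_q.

Under M = [[19,5],[48,9]] in GL_2(Z/71), e_{71}(P',Q') = e_{71}(P,Q)^(19*9-5*48 mod 71).
Hence e(P,Q) = e(P',Q')^{36} where 36 = 2^{-1} mod 71.
(x,y)|->(45557435927167x+28970889013039,45557435927167y) sends E' to y^2=x^3+81275747660492*x+77708861168869.
Build f_{71,P'} and f_{71,Q'} via the 7-bit ladder of 71=1000111_2; evaluate at shifted divisors; quotient in F_{121953172924621^2}.
Result: e(P',Q') = 54052856972354 + 105690851236284*t.
Raise to 36: e(P,Q) = 100676564358309 + 17264991050073*t in mu_{71}.

100676564358309 + 17264991050073*t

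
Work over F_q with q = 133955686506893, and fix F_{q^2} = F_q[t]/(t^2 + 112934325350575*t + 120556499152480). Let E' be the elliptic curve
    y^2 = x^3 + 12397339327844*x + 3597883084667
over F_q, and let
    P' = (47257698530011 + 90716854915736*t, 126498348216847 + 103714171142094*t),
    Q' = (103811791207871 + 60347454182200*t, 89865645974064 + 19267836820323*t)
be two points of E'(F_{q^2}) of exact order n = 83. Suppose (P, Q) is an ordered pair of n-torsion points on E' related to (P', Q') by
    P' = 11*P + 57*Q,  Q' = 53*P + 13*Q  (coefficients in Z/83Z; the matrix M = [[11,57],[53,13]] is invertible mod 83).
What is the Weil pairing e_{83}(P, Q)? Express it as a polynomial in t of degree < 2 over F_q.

54809017563901 + 100894772181593*t

Under M = [[11,57],[53,13]] in GL_2(Z/83), e_{83}(P',Q') = e_{83}(P,Q)^(11*13-57*53 mod 83).
Hence e(P,Q) = e(P',Q')^{40} where 40 = 27^{-1} mod 83.
Build f_{83,P'} and f_{83,Q'} via the 7-bit ladder of 83=1010011_2; evaluate at shifted divisors; quotient in F_{133955686506893^2}.
So e_{83}(P',Q') = 111894765708134 + 63586910981610*t.
Finally e_{83}(P,Q) = 54809017563901 + 100894772181593*t.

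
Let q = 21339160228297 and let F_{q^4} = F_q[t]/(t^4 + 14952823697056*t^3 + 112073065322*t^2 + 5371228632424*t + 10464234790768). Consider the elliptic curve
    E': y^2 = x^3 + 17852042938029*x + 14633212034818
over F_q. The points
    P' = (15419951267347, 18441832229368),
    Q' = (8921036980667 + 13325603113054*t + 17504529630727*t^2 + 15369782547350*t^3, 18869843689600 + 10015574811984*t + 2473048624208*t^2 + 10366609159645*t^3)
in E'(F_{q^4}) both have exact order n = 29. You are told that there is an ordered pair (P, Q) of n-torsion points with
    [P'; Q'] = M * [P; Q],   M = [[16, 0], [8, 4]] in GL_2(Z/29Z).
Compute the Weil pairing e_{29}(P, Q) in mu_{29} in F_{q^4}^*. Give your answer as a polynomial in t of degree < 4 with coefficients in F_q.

3072409280655 + 7176649377043*t + 2891730891509*t^2 + 21028232255719*t^3

Since e_{29}(P,P)=e_{29}(Q,Q)=1 and e_{29}(Q,P)=e_{29}(P,Q)^{-1}, expanding e_{29}(16*P,8*P + 4*Q) leaves e(P,Q)^det(M).
So e_{29}(P,Q) = e_{29}(P',Q')^{5}, since 6*5 = 1 mod 29.
5-bit Miller (11101) on E'/F_{21339160228297} with a'=17852042938029, b'=14633212034818: accumulate tangent/chord ratios at Q'+S and P'+S'.
Result: e(P',Q') = 20635518837344 + 4458355071539*t + 13956877762050*t^2 + 17801225321119*t^3.
Finally e_{29}(P,Q) = 3072409280655 + 7176649377043*t + 2891730891509*t^2 + 21028232255719*t^3.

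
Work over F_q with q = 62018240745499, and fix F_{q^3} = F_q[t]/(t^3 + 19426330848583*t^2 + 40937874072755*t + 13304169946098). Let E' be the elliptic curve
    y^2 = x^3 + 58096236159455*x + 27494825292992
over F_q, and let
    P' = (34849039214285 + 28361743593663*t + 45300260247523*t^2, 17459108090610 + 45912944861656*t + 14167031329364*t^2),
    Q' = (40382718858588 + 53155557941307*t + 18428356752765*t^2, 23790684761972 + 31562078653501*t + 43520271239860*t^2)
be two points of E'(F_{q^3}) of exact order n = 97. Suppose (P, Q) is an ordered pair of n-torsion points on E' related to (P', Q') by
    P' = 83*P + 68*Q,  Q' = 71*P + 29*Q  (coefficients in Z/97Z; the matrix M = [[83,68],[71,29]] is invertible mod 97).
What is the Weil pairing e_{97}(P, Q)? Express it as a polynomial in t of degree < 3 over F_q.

The 97-Weil pairing on E[97] over F_{62018240745499} is alternating-bilinear: e_{97}(P',Q') = e_{97}(P,Q)^det(M).
So e_{97}(P,Q) = e_{97}(P',Q')^{73}, since 4*73 = 1 mod 97.
Miller loop for e_{97} over F_{62018240745499^3}: bits of 97 = 1100001; 6 double steps + 2 add steps, l/v at each.
e_{97}(P',Q') = 21731764156729 + 34896757065665*t + 30099002453306*t^2.
(21731764156729 + 34896757065665*t + 30099002453306*t^2)^{73} mod (62018240745499,f) = 45127374250280 + 24157062031531*t + 41291785149080*t^2.

45127374250280 + 24157062031531*t + 41291785149080*t^2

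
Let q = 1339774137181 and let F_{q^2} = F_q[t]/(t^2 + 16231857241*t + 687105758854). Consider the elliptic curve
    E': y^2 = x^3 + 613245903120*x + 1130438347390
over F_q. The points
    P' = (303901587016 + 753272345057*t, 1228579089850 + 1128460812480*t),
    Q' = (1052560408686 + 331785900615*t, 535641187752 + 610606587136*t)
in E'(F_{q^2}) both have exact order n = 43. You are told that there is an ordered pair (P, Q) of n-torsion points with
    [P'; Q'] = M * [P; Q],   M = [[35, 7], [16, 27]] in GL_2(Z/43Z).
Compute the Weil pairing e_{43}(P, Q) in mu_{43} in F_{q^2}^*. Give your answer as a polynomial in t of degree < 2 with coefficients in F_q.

Alternating bilinearity on E[43] (values in mu_{43} in F_{1339774137181^2}) gives e(P',Q') = e(P,Q)^det(M).
So e_{43}(P,Q) = e_{43}(P',Q')^{35}, since 16*35 = 1 mod 43.
Miller loop for e_{43} over F_{1339774137181^2}: bits of 43 = 101011; 5 double steps + 3 add steps, l/v at each.
e_{43}(P',Q') = 990157410708 + 1252273811645*t.
e_{43}(P,Q) = (990157410708 + 1252273811645*t)^{35} = 697795024382 + 560685335312*t.

697795024382 + 560685335312*t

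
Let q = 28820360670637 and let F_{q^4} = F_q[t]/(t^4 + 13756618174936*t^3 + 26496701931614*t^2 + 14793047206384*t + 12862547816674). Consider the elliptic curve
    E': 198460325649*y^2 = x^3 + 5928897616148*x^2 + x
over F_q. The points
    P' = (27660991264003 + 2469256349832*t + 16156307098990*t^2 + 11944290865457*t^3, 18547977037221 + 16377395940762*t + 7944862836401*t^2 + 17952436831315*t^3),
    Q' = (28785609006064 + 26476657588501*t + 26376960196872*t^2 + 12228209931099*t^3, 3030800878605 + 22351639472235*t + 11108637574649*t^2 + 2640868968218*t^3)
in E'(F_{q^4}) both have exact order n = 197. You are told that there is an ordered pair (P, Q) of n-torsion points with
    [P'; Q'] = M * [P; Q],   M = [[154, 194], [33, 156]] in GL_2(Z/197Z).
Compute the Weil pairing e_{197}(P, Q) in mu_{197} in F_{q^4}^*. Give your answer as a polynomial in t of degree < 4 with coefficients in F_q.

Alternating bilinearity on E[197] (values in mu_{197} in F_{28820360670637^4}) gives e(P',Q') = e(P,Q)^det(M).
So e_{197}(P,Q) = e_{197}(P',Q')^{31}, since 89*31 = 1 mod 197.
Montgomery->Weierstrass: x_W = 10216717938041*x+3482180180333, y_W=10216717938041*y on F_{28820360670637}; lands on y^2=x^3+2425165241456*x+21505753343147.
Miller loop for e_{197} over F_{28820360670637^4}: bits of 197 = 11000101; 7 double steps + 3 add steps, l/v at each.
Result: e(P',Q') = 11015783302604 + 26422202293792*t + 4531821135128*t^2 + 17887439343614*t^3.
Hence e(P,Q) = 702049145888 + 26551097053521*t + 22926176981212*t^2 + 364403893648*t^3 in F_{28820360670637^4}^*.

702049145888 + 26551097053521*t + 22926176981212*t^2 + 364403893648*t^3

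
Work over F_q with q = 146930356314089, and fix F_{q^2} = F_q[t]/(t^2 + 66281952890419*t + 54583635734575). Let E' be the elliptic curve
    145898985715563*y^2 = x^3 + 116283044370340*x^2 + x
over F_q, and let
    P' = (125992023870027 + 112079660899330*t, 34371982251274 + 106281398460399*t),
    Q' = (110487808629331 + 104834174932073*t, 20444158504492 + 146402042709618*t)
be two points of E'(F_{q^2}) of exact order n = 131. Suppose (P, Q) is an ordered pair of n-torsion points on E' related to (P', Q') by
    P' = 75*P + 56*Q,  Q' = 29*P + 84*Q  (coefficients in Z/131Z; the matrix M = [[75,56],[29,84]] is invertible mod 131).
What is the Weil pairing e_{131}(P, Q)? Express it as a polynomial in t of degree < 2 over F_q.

e_{131}(aP+bQ,cP+dQ) = e_{131}(P,Q)^(ad-bc); with (a,b,c,d)=(75,56,29,84) this gives the det-131 law.
Inverting 91 mod 131: 36. Thus e_{131}(P,Q) = e(P',Q')^{36}.
Montgomery->Weierstrass: x_W = 35925541669991*x+38668629020782, y_W=35925541669991*y on F_{146930356314089}; lands on y^2=x^3+95770900640555*x+43618182867119.
Run Miller on y^2=x^3+95770900640555*x+43618182867119 over F_{146930356314089}: ladder 10000011 (8 bits); e = f_P(D_Q)/f_Q(D_P).
The quotient is 67646312336697 + 8443632114252*t.
e_{131}(P,Q) = (67646312336697 + 8443632114252*t)^{36} = 107478201635160 + 91585848365774*t.

107478201635160 + 91585848365774*t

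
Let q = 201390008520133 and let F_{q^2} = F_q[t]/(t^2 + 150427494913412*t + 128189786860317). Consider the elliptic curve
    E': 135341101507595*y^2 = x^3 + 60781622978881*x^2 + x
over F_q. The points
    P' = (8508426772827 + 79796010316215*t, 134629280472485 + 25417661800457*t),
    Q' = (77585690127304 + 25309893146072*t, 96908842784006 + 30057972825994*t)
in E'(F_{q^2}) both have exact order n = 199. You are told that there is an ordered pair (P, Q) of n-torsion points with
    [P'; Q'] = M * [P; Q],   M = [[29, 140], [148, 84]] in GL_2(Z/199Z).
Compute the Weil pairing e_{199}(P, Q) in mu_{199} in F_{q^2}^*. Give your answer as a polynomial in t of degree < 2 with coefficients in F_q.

185381775547565 + 15192905650190*t

The 199-Weil pairing on E[199] over F_{201390008520133} is alternating-bilinear: e_{199}(P',Q') = e_{199}(P,Q)^det(M).
det M = 29*84 - 140*148 = -18284 = 24 (mod 199); 24^{-1} = 141 (mod 199).
Montgomery->Weierstrass: x_W = 91362904301549*x+130930612966606, y_W=91362904301549*y on F_{201390008520133}; lands on y^2=x^3+112060350599749*x+58999597157374.
Build f_{199,P'} and f_{199,Q'} via the 8-bit ladder of 199=11000111_2; evaluate at shifted divisors; quotient in F_{201390008520133^2}.
e_{199}(P',Q') = 47867658677506 + 173079287580882*t.
Raise to 141: e(P,Q) = 185381775547565 + 15192905650190*t in mu_{199}.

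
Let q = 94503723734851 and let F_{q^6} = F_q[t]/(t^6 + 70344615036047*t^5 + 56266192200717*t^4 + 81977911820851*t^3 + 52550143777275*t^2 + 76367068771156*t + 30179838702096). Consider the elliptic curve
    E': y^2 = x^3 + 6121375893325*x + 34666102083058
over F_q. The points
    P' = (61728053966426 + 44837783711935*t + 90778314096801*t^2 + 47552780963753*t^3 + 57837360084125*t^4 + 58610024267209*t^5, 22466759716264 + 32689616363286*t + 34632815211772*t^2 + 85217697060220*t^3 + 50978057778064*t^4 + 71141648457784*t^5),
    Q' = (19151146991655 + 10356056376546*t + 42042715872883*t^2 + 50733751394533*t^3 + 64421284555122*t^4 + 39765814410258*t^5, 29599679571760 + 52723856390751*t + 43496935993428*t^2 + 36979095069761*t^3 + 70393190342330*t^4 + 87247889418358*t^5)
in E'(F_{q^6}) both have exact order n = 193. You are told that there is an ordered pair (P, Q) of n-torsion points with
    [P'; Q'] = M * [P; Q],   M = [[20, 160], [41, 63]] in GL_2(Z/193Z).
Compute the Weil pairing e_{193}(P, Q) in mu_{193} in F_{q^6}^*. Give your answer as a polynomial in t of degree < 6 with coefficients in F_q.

83190518002653 + 17469529970714*t + 94171962061655*t^2 + 69909943413911*t^3 + 44041688092955*t^4 + 52492888003870*t^5

The 193-Weil pairing on E[193] over F_{94503723734851} is alternating-bilinear: e_{193}(P',Q') = e_{193}(P,Q)^det(M).
Inverting 104 mod 193: 13. Thus e_{193}(P,Q) = e(P',Q')^{13}.
Build f_{193,P'} and f_{193,Q'} via the 8-bit ladder of 193=11000001_2; evaluate at shifted divisors; quotient in F_{94503723734851^6}.
The quotient is 16566426643385 + 3819640807648*t + 68976440847877*t^2 + 85987385375517*t^3 + 65306122578454*t^4 + 16447322371669*t^5.
Hence e(P,Q) = 83190518002653 + 17469529970714*t + 94171962061655*t^2 + 69909943413911*t^3 + 44041688092955*t^4 + 52492888003870*t^5 in F_{94503723734851^6}^*.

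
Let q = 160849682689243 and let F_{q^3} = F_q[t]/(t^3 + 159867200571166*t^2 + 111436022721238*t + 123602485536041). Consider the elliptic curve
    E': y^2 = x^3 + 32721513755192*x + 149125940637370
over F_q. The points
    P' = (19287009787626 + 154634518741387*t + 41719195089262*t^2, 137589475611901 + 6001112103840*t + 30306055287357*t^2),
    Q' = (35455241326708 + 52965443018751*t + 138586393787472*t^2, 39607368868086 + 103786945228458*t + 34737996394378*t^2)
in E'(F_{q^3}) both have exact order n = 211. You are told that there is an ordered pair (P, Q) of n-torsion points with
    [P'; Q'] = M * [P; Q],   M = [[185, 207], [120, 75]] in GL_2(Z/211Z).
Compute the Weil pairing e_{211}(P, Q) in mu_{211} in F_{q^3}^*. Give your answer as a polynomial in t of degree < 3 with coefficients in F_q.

e_{211}(aP+bQ,cP+dQ) = e_{211}(P,Q)^(ad-bc); with (a,b,c,d)=(185,207,120,75) this gives the det-211 law.
det M = 185*75 - 207*120 = -10965 = 7 (mod 211); 7^{-1} = 181 (mod 211).
n = 211 = (11010011)_2 (8 bits, wt 5); accumulate f_{211,P'}(Q'+S)/f_{211,P'}(S) along the 7-step ladder.
So e_{211}(P',Q') = 18957923234327 + 71494957423852*t + 95906949667105*t^2.
e_{211}(P,Q) = (18957923234327 + 71494957423852*t + 95906949667105*t^2)^{181} = 129627595967650 + 59108406814900*t + 50117037159681*t^2.

129627595967650 + 59108406814900*t + 50117037159681*t^2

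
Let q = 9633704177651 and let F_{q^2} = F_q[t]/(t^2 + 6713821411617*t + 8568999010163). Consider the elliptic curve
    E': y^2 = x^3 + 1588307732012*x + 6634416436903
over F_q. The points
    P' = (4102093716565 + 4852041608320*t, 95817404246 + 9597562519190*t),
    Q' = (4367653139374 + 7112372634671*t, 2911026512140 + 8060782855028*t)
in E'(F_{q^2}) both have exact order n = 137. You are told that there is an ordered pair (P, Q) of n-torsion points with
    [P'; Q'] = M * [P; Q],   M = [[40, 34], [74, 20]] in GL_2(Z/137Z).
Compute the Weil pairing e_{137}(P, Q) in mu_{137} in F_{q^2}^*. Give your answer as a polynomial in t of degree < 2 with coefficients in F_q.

Since e_{137}(P,P)=e_{137}(Q,Q)=1 and e_{137}(Q,P)=e_{137}(P,Q)^{-1}, expanding e_{137}(40*P + 34*Q,74*P + 20*Q) leaves e(P,Q)^det(M).
Inverting 65 mod 137: 78. Thus e_{137}(P,Q) = e(P',Q')^{78}.
Run Miller on y^2=x^3+1588307732012*x+6634416436903 over F_{9633704177651}: ladder 10001001 (8 bits); e = f_P(D_Q)/f_Q(D_P).
f_P(D_Q)/f_Q(D_P) = 1601039979631 + 5230622929971*t.
e_{137}(P,Q) = (1601039979631 + 5230622929971*t)^{78} = 4069624211251 + 7610795001629*t.

4069624211251 + 7610795001629*t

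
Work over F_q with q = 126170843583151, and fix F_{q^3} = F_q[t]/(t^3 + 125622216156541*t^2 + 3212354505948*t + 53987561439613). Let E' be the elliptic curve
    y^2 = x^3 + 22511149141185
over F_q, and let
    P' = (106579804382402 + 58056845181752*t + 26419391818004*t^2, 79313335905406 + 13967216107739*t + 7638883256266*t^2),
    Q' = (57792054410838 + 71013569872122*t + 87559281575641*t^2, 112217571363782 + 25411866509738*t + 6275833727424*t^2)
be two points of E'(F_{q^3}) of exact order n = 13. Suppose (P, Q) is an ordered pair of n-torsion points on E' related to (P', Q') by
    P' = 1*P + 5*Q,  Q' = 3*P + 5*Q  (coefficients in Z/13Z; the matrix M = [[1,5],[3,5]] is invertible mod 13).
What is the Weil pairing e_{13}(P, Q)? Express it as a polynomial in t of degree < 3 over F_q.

38428481315085 + 29777642140850*t + 71048869212124*t^2

e_{13}(aP+bQ,cP+dQ) = e_{13}(P,Q)^(ad-bc); with (a,b,c,d)=(1,5,3,5) this gives the det-13 law.
So e_{13}(P,Q) = e_{13}(P',Q')^{9}, since 3*9 = 1 mod 13.
Build f_{13,P'} and f_{13,Q'} via the 4-bit ladder of 13=1101_2; evaluate at shifted divisors; quotient in F_{126170843583151^3}.
f_P(D_Q)/f_Q(D_P) = 46225510073259 + 102427598087873*t + 21496456935820*t^2.
Thus e_{13}(P,Q) = 38428481315085 + 29777642140850*t + 71048869212124*t^2.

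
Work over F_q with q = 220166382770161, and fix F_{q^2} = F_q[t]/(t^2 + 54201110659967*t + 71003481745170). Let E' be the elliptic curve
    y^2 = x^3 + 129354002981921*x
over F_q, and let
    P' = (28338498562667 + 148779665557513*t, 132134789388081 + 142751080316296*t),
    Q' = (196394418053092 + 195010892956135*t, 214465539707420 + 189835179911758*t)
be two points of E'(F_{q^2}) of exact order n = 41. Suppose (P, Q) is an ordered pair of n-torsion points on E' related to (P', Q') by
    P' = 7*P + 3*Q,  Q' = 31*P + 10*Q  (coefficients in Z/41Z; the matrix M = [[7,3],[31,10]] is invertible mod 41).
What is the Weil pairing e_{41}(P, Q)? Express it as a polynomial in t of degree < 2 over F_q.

100035638809278 + 2168165862723*t

The 41-Weil pairing on E[41] over F_{220166382770161} is alternating-bilinear: e_{41}(P',Q') = e_{41}(P,Q)^det(M).
det(M) mod 41 = 18; its inverse in (Z/41)^* is 16 (check: 18*16 mod 41 = 1).
Run Miller on y^2=x^3+129354002981921*x over F_{220166382770161}: ladder 101001 (6 bits); e = f_P(D_Q)/f_Q(D_P).
f_P(D_Q)/f_Q(D_P) = 134333085662000 + 209306587346198*t.
Thus e_{41}(P,Q) = 100035638809278 + 2168165862723*t.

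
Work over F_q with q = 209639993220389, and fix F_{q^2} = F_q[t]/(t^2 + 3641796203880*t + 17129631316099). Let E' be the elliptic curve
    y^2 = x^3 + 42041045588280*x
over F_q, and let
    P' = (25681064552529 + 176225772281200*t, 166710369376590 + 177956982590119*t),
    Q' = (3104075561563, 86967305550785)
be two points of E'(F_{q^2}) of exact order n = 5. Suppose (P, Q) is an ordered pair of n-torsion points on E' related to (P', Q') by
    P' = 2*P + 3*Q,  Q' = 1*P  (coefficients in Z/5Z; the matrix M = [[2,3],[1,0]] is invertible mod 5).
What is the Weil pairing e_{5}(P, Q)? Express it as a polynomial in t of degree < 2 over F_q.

e_{5}(aP+bQ,cP+dQ) = e_{5}(P,Q)^(ad-bc); with (a,b,c,d)=(2,3,1,0) this gives the det-5 law.
det(M) mod 5 = 2; its inverse in (Z/5)^* is 3 (check: 2*3 mod 5 = 1).
Build f_{5,P'} and f_{5,Q'} via the 3-bit ladder of 5=101_2; evaluate at shifted divisors; quotient in F_{209639993220389^2}.
f_P(D_Q)/f_Q(D_P) = 194883570209645 + 104224848906326*t.
Raise to 3: e(P,Q) = 197701824095089 + 111369114765623*t in mu_{5}.

197701824095089 + 111369114765623*t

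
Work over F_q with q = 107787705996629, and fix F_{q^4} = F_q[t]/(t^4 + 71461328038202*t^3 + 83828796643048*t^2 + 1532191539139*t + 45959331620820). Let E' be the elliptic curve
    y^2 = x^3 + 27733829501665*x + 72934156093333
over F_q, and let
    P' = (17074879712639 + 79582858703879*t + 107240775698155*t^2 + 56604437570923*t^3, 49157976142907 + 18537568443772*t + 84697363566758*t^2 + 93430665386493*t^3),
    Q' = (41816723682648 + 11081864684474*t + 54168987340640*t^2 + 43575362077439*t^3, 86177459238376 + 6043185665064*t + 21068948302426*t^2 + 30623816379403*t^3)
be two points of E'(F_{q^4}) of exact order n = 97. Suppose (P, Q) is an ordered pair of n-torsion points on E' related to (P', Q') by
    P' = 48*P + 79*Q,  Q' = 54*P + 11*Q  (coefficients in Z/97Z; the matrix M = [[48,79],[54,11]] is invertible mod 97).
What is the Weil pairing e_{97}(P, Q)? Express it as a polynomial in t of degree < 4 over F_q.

The 97-Weil pairing on E[97] over F_{107787705996629} is alternating-bilinear: e_{97}(P',Q') = e_{97}(P,Q)^det(M).
So e_{97}(P,Q) = e_{97}(P',Q')^{69}, since 45*69 = 1 mod 97.
n = 97 = (1100001)_2 (7 bits, wt 3); accumulate f_{97,P'}(Q'+S)/f_{97,P'}(S) along the 6-step ladder.
Miller gives e_{97}(P',Q') = 61242514349473 + 39036174978893*t + 27821866268546*t^2 + 87909939685841*t^3 in F_{107787705996629^4}.
(61242514349473 + 39036174978893*t + 27821866268546*t^2 + 87909939685841*t^3)^{69} mod (107787705996629,f) = 92593636262726 + 56180842158568*t + 1664316660829*t^2 + 60258881909515*t^3.

92593636262726 + 56180842158568*t + 1664316660829*t^2 + 60258881909515*t^3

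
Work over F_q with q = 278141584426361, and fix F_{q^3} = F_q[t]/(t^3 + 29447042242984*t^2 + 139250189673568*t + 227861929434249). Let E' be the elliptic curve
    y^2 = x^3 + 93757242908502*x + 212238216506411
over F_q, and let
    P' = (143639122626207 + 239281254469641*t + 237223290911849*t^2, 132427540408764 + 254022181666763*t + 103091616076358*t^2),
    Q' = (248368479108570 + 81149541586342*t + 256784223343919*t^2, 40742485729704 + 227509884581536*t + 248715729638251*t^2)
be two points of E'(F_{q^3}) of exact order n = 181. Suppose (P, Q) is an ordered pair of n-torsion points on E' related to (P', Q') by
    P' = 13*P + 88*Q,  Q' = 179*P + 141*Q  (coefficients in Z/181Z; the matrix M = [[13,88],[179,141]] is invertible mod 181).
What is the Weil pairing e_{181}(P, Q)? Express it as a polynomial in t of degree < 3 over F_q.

97104354462123 + 103341576409211*t + 124868026572023*t^2

e_{181}(aP+bQ,cP+dQ) = e_{181}(P,Q)^(ad-bc); with (a,b,c,d)=(13,88,179,141) this gives the det-181 law.
det M = 13*141 - 88*179 = -13919 = 18 (mod 181); 18^{-1} = 171 (mod 181).
n = 181 = (10110101)_2 (8 bits, wt 5); accumulate f_{181,P'}(Q'+S)/f_{181,P'}(S) along the 7-step ladder.
The quotient is 188434620954923 + 52115589964799*t + 275966319725769*t^2.
Raise to 171: e(P,Q) = 97104354462123 + 103341576409211*t + 124868026572023*t^2 in mu_{181}.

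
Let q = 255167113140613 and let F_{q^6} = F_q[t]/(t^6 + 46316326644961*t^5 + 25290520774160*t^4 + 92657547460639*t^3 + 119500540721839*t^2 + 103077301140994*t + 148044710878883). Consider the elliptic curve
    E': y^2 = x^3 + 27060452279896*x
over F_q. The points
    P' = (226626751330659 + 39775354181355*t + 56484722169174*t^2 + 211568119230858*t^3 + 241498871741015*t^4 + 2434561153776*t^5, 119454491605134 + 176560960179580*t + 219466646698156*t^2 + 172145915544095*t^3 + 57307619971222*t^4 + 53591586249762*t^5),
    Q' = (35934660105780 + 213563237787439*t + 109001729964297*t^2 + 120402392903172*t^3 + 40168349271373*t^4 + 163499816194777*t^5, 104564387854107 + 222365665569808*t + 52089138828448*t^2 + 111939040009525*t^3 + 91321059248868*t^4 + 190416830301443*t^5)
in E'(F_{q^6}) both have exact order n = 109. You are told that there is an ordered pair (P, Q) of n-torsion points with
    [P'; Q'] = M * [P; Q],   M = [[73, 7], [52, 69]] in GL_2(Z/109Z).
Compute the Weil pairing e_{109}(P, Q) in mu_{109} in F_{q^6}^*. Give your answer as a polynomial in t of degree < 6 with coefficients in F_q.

83588846277345 + 213645815222290*t + 56251100665839*t^2 + 91795466356423*t^3 + 144421423899489*t^4 + 254098021483070*t^5

Alternating bilinearity on E[109] (values in mu_{109} in F_{255167113140613^6}) gives e(P',Q') = e(P,Q)^det(M).
det(M) mod 109 = 95; its inverse in (Z/109)^* is 70 (check: 95*70 mod 109 = 1).
n = 109 = (1101101)_2 (7 bits, wt 5); accumulate f_{109,P'}(Q'+S)/f_{109,P'}(S) along the 6-step ladder.
f_P(D_Q)/f_Q(D_P) = 199439190312896 + 33781820981219*t + 180549068722220*t^2 + 186985656844306*t^3 + 238340350750264*t^4 + 109020643060257*t^5.
Thus e_{109}(P,Q) = 83588846277345 + 213645815222290*t + 56251100665839*t^2 + 91795466356423*t^3 + 144421423899489*t^4 + 254098021483070*t^5.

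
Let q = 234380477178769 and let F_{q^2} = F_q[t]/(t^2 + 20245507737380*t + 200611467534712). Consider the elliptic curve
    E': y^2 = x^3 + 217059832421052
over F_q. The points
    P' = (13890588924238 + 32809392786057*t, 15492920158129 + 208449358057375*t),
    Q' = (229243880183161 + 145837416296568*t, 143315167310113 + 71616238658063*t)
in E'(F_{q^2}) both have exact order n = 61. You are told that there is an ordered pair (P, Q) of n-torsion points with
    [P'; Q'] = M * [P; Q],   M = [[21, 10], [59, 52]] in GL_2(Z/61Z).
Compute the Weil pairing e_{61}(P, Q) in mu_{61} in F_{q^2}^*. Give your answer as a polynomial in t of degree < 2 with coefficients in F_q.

155106777681820 + 180316688100491*t

Since e_{61}(P,P)=e_{61}(Q,Q)=1 and e_{61}(Q,P)=e_{61}(P,Q)^{-1}, expanding e_{61}(21*P + 10*Q,59*P + 52*Q) leaves e(P,Q)^det(M).
det M = 21*52 - 10*59 = 502 = 14 (mod 61); 14^{-1} = 48 (mod 61).
Miller loop for e_{61} over F_{234380477178769^2}: bits of 61 = 111101; 5 double steps + 4 add steps, l/v at each.
Miller gives e_{61}(P',Q') = 133108978458653 + 82549662129903*t in F_{234380477178769^2}.
Finally e_{61}(P,Q) = 155106777681820 + 180316688100491*t.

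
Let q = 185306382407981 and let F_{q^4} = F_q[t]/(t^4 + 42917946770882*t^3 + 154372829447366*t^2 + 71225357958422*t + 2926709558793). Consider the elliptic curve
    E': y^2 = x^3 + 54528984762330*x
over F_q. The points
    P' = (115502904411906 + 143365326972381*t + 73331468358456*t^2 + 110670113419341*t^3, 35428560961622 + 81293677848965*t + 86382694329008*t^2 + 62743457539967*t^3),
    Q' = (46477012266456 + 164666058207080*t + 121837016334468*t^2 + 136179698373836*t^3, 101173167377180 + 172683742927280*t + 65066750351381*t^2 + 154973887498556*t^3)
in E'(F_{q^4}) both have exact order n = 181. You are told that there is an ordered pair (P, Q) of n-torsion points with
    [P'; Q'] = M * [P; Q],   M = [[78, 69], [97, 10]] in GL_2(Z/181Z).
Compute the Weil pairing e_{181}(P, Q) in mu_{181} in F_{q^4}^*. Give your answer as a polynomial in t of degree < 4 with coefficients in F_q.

Since e_{181}(P,P)=e_{181}(Q,Q)=1 and e_{181}(Q,P)=e_{181}(P,Q)^{-1}, expanding e_{181}(78*P + 69*Q,97*P + 10*Q) leaves e(P,Q)^det(M).
det M = 78*10 - 69*97 = -5913 = 60 (mod 181); 60^{-1} = 178 (mod 181).
Build f_{181,P'} and f_{181,Q'} via the 8-bit ladder of 181=10110101_2; evaluate at shifted divisors; quotient in F_{185306382407981^4}.
The quotient is 95775267097288 + 24355733540514*t + 179969159522680*t^2 + 151073502045081*t^3.
Raise to 178: e(P,Q) = 173651024735879 + 4967799734884*t + 108055878924815*t^2 + 156243133641098*t^3 in mu_{181}.

173651024735879 + 4967799734884*t + 108055878924815*t^2 + 156243133641098*t^3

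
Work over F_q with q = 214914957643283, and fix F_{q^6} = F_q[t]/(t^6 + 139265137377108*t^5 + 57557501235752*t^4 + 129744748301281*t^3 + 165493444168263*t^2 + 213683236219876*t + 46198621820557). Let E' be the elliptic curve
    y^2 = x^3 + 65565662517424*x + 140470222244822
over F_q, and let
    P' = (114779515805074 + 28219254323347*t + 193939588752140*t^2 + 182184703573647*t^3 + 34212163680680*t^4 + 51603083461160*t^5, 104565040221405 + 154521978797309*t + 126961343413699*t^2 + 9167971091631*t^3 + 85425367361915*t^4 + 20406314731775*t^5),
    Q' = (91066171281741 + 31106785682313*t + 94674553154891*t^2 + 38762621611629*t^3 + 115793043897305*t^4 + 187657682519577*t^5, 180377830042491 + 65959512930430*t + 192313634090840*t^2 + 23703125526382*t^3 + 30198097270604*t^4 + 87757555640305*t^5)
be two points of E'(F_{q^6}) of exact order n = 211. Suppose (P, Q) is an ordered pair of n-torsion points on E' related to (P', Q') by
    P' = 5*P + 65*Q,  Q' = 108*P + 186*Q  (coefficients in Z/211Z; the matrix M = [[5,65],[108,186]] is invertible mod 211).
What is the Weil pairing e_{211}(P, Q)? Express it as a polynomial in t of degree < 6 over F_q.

46521838350291 + 14103233560830*t + 121870860987378*t^2 + 78632715752191*t^3 + 169408134295301*t^4 + 66628564977819*t^5

The 211-Weil pairing on E[211] over F_{214914957643283} is alternating-bilinear: e_{211}(P',Q') = e_{211}(P,Q)^det(M).
det(M) mod 211 = 29; its inverse in (Z/211)^* is 131 (check: 29*131 mod 211 = 1).
n = 211 = (11010011)_2 (8 bits, wt 5); accumulate f_{211,P'}(Q'+S)/f_{211,P'}(S) along the 7-step ladder.
Miller gives e_{211}(P',Q') = 24289885046766 + 28143547275399*t + 7583086103033*t^2 + 108292472616350*t^3 + 24229540138816*t^4 + 119711620678062*t^5 in F_{214914957643283^6}.
Hence e(P,Q) = 46521838350291 + 14103233560830*t + 121870860987378*t^2 + 78632715752191*t^3 + 169408134295301*t^4 + 66628564977819*t^5 in F_{214914957643283^6}^*.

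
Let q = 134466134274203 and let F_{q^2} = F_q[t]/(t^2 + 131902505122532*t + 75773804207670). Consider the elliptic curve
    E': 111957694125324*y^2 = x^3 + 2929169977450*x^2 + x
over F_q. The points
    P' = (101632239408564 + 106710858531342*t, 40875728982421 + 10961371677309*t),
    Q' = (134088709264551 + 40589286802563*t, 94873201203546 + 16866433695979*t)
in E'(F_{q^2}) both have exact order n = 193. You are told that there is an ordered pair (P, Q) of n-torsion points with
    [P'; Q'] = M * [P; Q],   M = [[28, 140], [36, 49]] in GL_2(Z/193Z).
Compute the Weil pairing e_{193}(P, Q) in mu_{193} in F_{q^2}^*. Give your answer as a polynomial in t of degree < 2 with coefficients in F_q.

Alternating bilinearity on E[193] (values in mu_{193} in F_{134466134274203^2}) gives e(P',Q') = e(P,Q)^det(M).
det M = 28*49 - 140*36 = -3668 = 192 (mod 193); 192^{-1} = 192 (mod 193).
Set x_W=37846291532495*u+34451106080211, y_W=37846291532495*v; then E': y_W^2=x_W^3+113261904713380*x_W+124277958189762.
n = 193 = (11000001)_2 (8 bits, wt 3); accumulate f_{193,P'}(Q'+S)/f_{193,P'}(S) along the 7-step ladder.
Miller gives e_{193}(P',Q') = 11469159621728 + 72627730221833*t in F_{134466134274203^2}.
(11469159621728 + 72627730221833*t)^{192} mod (134466134274203,f) = 17818701329682 + 61838404052370*t.

17818701329682 + 61838404052370*t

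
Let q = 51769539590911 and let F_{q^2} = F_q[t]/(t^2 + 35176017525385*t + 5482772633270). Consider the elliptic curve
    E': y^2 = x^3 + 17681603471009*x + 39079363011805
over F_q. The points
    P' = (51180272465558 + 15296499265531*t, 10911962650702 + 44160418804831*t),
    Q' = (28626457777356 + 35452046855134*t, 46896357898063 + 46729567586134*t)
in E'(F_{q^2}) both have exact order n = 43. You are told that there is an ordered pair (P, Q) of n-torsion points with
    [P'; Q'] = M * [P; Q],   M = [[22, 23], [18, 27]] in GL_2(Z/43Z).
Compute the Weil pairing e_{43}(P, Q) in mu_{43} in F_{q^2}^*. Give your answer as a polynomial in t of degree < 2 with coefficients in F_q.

25134098374546 + 35092575116567*t

Alternating bilinearity on E[43] (values in mu_{43} in F_{51769539590911^2}) gives e(P',Q') = e(P,Q)^det(M).
det M = 22*27 - 23*18 = 180 = 8 (mod 43); 8^{-1} = 27 (mod 43).
Miller loop for e_{43} over F_{51769539590911^2}: bits of 43 = 101011; 5 double steps + 3 add steps, l/v at each.
e_{43}(P',Q') = 37886573947770 + 19597087813528*t.
Finally e_{43}(P,Q) = 25134098374546 + 35092575116567*t.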